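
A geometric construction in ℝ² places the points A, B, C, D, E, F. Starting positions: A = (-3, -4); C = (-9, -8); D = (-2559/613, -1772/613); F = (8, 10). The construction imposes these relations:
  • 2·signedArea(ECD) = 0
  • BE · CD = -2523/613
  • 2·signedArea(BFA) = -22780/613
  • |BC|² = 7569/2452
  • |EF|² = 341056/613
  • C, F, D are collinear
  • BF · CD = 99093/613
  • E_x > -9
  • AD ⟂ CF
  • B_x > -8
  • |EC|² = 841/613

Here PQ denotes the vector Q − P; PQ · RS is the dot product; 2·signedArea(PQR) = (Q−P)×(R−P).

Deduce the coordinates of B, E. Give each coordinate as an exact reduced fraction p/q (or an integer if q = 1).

B = (-9555/1226, -4121/613)
E = (-5024/613, -4382/613)

1. B_x = -9555/1226  [2·signedArea(BFA) = -22780/613 ∩ BF · CD = 99093/613]
2. B_y = -4121/613  [2·signedArea(BFA) = -22780/613 ∩ BF · CD = 99093/613]
   → B = (-9555/1226, -4121/613)
3. E_x = -5024/613  [2·signedArea(ECD) = 0 ∩ BE · CD = -2523/613]
4. E_y = -4382/613  [2·signedArea(ECD) = 0 ∩ BE · CD = -2523/613]
   → E = (-5024/613, -4382/613)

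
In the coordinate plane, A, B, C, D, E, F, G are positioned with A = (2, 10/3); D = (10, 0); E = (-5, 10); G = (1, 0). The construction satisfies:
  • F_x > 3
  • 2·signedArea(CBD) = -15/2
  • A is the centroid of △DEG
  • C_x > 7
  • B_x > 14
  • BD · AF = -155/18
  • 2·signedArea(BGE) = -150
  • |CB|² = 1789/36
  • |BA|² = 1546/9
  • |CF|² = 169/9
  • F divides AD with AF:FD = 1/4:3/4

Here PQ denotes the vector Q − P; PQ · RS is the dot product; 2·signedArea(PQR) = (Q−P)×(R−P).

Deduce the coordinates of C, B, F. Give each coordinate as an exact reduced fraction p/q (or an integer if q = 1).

B = (15, 5/3)
C = (8, 5/6)
F = (4, 5/2)

1. B_x = 15  [line -10·x + -6·y + 160 = 0 ∩ |BA|² = 1546/9]
2. B_y = 5/3  [line -10·x + -6·y + 160 = 0 ∩ |BA|² = 1546/9]
   → B = (15, 5/3)
3. F_x = 4  [BD · AF = -155/18 ∩ F divides AD with AF:FD = 1/4:3/4]
4. F_y = 5/2  [BD · AF = -155/18 ∩ F divides AD with AF:FD = 1/4:3/4]
   → F = (4, 5/2)
5. C_x = 8  [line 5/3·x + -5·y + -55/6 = 0 ∩ |CF|² = 169/9]
6. C_y = 5/6  [line 5/3·x + -5·y + -55/6 = 0 ∩ |CF|² = 169/9]
   → C = (8, 5/6)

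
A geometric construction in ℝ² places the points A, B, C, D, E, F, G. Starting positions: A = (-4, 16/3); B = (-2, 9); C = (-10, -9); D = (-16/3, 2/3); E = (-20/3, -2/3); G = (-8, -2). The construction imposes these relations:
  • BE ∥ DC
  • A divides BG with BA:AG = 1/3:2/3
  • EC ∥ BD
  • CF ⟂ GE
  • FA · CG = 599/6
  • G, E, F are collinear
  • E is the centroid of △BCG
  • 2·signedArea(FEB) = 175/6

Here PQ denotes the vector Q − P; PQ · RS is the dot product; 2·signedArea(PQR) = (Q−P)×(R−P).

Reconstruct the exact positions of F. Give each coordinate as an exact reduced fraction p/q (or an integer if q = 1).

1. F_x = -25/2  [G, E, F are collinear ∩ CF ⟂ GE]
2. F_y = -13/2  [G, E, F are collinear ∩ CF ⟂ GE]
   → F = (-25/2, -13/2)

F = (-25/2, -13/2)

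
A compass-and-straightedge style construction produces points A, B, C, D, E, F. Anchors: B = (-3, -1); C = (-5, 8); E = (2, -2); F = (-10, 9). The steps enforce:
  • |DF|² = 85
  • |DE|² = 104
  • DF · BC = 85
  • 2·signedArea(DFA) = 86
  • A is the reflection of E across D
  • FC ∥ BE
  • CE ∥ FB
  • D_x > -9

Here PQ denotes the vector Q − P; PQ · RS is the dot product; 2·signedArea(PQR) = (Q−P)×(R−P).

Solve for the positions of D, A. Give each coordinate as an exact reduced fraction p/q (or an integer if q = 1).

A = (-18, 2)
D = (-8, 0)

1. D_x = -8  [line 2·x + -9·y + 16 = 0 ∩ |DF|² = 85]
2. D_y = 0  [line 2·x + -9·y + 16 = 0 ∩ |DF|² = 85]
   → D = (-8, 0)
3. A_x = -18  [2·signedArea(DFA) = 86 ∩ A is the reflection of E across D]
4. A_y = 2  [2·signedArea(DFA) = 86 ∩ A is the reflection of E across D]
   → A = (-18, 2)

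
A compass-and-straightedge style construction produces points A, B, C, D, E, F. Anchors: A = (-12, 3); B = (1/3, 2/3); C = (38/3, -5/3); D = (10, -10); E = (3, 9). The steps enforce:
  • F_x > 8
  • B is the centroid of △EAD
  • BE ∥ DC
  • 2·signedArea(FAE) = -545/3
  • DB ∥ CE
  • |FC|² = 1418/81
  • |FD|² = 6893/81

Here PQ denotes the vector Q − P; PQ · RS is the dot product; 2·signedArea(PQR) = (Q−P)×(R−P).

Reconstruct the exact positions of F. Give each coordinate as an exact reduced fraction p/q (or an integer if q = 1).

1. F_x = 77/9  [line -6·x + 15·y + 194/3 = 0 ∩ |FD|² = 6893/81]
2. F_y = -8/9  [line -6·x + 15·y + 194/3 = 0 ∩ |FD|² = 6893/81]
   → F = (77/9, -8/9)

F = (77/9, -8/9)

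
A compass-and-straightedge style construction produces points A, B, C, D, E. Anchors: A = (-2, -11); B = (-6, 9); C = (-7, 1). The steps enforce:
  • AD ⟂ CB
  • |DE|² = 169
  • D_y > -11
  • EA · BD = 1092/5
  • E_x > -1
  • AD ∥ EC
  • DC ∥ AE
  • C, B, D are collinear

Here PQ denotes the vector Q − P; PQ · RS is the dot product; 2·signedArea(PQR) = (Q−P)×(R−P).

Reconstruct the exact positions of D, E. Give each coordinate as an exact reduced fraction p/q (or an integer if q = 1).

1. D_x = -42/5  [C, B, D are collinear ∩ AD ⟂ CB]
2. D_y = -51/5  [C, B, D are collinear ∩ AD ⟂ CB]
   → D = (-42/5, -51/5)
3. E_x = -3/5  [AD ∥ EC ∩ DC ∥ AE]
4. E_y = 1/5  [AD ∥ EC ∩ DC ∥ AE]
   → E = (-3/5, 1/5)

D = (-42/5, -51/5)
E = (-3/5, 1/5)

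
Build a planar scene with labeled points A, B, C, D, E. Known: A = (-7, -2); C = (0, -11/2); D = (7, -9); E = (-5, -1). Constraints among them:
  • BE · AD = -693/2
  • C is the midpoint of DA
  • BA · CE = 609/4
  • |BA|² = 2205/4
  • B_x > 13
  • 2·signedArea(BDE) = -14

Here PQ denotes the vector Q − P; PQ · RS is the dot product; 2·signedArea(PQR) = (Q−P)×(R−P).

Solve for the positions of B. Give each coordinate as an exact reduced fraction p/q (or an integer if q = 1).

B = (14, -25/2)

1. B_x = 14  [BA · CE = 609/4 ∩ 2·signedArea(BDE) = -14]
2. B_y = -25/2  [BA · CE = 609/4 ∩ 2·signedArea(BDE) = -14]
   → B = (14, -25/2)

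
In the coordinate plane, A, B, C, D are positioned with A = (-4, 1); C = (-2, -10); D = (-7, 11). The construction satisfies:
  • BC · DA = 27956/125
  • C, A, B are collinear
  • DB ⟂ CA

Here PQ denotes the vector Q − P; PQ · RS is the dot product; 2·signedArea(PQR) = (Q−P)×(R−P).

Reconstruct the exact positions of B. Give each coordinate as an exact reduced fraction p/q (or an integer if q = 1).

1. B_x = -732/125  [C, A, B are collinear ∩ DB ⟂ CA]
2. B_y = 1401/125  [C, A, B are collinear ∩ DB ⟂ CA]
   → B = (-732/125, 1401/125)

B = (-732/125, 1401/125)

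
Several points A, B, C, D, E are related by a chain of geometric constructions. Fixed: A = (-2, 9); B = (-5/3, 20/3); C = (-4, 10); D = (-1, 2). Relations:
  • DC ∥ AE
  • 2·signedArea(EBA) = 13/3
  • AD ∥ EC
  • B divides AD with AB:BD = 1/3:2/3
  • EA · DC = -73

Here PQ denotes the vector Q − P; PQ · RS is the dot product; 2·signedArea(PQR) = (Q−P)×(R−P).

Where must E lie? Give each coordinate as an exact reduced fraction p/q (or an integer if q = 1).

E = (-5, 17)

1. E_x = -5  [AD ∥ EC ∩ DC ∥ AE]
2. E_y = 17  [AD ∥ EC ∩ DC ∥ AE]
   → E = (-5, 17)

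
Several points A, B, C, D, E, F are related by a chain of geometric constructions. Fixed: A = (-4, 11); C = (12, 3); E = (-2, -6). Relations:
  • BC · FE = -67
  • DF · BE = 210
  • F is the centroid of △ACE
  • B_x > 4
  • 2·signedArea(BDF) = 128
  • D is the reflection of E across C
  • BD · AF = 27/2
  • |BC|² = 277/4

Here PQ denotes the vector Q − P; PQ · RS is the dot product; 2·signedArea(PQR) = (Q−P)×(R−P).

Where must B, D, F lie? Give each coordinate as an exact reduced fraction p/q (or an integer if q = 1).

1. D_x = 26  [D is the reflection of E across C]
2. D_y = 12  [D is the reflection of E across C]
   → D = (26, 12)
3. F_x = 2  [F is the centroid of △ACE]
4. F_y = 8/3  [F is the centroid of △ACE]
   → F = (2, 8/3)
5. B_x = 5  [BC · FE = -67 ∩ BD · AF = 27/2]
6. B_y = -3/2  [BC · FE = -67 ∩ BD · AF = 27/2]
   → B = (5, -3/2)

B = (5, -3/2)
D = (26, 12)
F = (2, 8/3)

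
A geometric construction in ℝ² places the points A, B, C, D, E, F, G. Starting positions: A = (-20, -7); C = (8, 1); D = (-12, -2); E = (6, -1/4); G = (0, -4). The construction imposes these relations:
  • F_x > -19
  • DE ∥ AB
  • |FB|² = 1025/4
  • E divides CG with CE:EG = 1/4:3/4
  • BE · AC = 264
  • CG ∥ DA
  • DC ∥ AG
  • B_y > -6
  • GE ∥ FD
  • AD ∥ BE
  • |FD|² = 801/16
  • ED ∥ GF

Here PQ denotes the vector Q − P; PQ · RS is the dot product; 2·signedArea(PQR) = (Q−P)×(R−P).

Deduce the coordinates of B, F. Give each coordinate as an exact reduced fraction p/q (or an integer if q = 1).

1. B_x = -2  [AD ∥ BE ∩ DE ∥ AB]
2. B_y = -21/4  [AD ∥ BE ∩ DE ∥ AB]
   → B = (-2, -21/4)
3. F_x = -18  [GE ∥ FD ∩ ED ∥ GF]
4. F_y = -23/4  [GE ∥ FD ∩ ED ∥ GF]
   → F = (-18, -23/4)

B = (-2, -21/4)
F = (-18, -23/4)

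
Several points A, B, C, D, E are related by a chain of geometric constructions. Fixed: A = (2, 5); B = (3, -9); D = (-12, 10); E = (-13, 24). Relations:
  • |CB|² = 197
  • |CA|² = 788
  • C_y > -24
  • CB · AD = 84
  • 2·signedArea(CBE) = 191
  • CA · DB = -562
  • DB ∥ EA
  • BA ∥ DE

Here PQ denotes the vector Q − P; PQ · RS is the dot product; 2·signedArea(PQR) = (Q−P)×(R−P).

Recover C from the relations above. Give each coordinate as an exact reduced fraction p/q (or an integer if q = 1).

1. C_x = 4  [2·signedArea(CBE) = 191 ∩ CA · DB = -562]
2. C_y = -23  [2·signedArea(CBE) = 191 ∩ CA · DB = -562]
   → C = (4, -23)

C = (4, -23)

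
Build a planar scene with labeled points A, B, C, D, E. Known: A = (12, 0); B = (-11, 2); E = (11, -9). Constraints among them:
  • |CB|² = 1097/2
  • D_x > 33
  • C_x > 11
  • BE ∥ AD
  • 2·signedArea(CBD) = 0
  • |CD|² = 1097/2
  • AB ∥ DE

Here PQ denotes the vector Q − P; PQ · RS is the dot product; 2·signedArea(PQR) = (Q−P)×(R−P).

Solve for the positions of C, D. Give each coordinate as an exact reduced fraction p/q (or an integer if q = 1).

1. D_x = 34  [AB ∥ DE ∩ BE ∥ AD]
2. D_y = -11  [AB ∥ DE ∩ BE ∥ AD]
   → D = (34, -11)
3. C_x = 23/2  [line 13·x + 45·y + 53 = 0 ∩ |CB|² = 1097/2]
4. C_y = -9/2  [line 13·x + 45·y + 53 = 0 ∩ |CB|² = 1097/2]
   → C = (23/2, -9/2)

C = (23/2, -9/2)
D = (34, -11)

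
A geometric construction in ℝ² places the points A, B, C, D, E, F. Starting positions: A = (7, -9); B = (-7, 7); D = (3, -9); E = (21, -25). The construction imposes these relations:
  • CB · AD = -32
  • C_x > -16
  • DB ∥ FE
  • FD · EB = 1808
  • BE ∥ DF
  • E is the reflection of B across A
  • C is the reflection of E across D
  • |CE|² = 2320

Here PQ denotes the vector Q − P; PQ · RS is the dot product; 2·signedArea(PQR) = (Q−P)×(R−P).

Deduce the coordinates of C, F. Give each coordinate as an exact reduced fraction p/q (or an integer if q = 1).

1. C_x = -15  [C is the reflection of E across D]
2. C_y = 7  [C is the reflection of E across D]
   → C = (-15, 7)
3. F_x = 31  [DB ∥ FE ∩ BE ∥ DF]
4. F_y = -41  [DB ∥ FE ∩ BE ∥ DF]
   → F = (31, -41)

C = (-15, 7)
F = (31, -41)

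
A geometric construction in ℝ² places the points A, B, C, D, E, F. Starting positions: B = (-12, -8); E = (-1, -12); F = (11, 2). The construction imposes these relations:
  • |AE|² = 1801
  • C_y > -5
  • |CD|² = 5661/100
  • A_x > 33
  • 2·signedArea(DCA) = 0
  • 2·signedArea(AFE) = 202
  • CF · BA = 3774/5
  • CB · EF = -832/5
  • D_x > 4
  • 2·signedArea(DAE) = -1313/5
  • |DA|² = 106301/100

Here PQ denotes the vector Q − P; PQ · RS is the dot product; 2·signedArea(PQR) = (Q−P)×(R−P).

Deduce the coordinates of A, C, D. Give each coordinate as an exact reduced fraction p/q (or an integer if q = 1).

1. A_x = 34  [line 14·x + -12·y + -332 = 0 ∩ |AE|² = 1801]
2. A_y = 12  [line 14·x + -12·y + -332 = 0 ∩ |AE|² = 1801]
   → A = (34, 12)
3. C_x = -14/5  [CF · BA = 3774/5 ∩ CB · EF = -832/5]
4. C_y = -4  [CF · BA = 3774/5 ∩ CB · EF = -832/5]
   → C = (-14/5, -4)
5. D_x = 41/10  [2·signedArea(DCA) = 0 ∩ 2·signedArea(DAE) = -1313/5]
6. D_y = -1  [2·signedArea(DCA) = 0 ∩ 2·signedArea(DAE) = -1313/5]
   → D = (41/10, -1)

A = (34, 12)
C = (-14/5, -4)
D = (41/10, -1)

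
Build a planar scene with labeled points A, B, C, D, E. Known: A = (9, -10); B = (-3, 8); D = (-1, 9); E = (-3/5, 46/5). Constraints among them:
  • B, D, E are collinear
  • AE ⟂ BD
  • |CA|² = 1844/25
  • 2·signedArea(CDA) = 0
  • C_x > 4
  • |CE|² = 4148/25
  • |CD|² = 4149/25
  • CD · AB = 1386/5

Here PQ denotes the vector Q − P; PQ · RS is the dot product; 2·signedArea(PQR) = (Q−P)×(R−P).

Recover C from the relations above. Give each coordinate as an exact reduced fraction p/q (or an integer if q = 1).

C = (5, -12/5)

1. C_x = 5  [2·signedArea(CDA) = 0 ∩ CD · AB = 1386/5]
2. C_y = -12/5  [2·signedArea(CDA) = 0 ∩ CD · AB = 1386/5]
   → C = (5, -12/5)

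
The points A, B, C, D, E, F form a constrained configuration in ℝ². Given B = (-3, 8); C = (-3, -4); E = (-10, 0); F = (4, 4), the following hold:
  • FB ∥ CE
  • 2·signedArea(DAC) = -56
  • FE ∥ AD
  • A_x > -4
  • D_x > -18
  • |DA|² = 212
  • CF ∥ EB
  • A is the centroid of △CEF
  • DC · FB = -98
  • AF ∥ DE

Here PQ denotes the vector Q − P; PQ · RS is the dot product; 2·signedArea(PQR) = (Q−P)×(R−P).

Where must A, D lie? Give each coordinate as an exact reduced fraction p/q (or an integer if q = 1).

A = (-3, 0)
D = (-17, -4)

1. A_x = -3  [A is the centroid of △CEF]
2. A_y = 0  [A is the centroid of △CEF]
   → A = (-3, 0)
3. D_x = -17  [AF ∥ DE ∩ FE ∥ AD]
4. D_y = -4  [AF ∥ DE ∩ FE ∥ AD]
   → D = (-17, -4)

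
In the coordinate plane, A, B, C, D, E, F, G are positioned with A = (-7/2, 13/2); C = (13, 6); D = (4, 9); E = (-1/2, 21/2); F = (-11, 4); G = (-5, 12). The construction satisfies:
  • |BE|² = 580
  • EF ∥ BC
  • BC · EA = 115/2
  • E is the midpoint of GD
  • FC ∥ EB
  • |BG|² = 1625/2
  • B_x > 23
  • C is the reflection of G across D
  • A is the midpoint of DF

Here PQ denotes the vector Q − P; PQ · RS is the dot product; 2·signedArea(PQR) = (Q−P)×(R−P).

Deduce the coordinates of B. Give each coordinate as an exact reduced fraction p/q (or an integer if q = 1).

B = (47/2, 25/2)

1. B_x = 47/2  [EF ∥ BC ∩ FC ∥ EB]
2. B_y = 25/2  [EF ∥ BC ∩ FC ∥ EB]
   → B = (47/2, 25/2)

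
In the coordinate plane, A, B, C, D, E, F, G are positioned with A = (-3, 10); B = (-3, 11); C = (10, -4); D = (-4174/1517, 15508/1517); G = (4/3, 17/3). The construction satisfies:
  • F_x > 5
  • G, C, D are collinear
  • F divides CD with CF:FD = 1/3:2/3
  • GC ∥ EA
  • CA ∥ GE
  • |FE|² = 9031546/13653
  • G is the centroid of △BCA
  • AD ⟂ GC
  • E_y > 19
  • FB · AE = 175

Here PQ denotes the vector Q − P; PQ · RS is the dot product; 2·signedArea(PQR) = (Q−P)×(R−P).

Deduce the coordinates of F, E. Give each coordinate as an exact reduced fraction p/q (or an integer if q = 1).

E = (-35/3, 59/3)
F = (8722/1517, 1124/1517)

1. F_x = 8722/1517  [F divides CD with CF:FD = 1/3:2/3]
2. F_y = 1124/1517  [F divides CD with CF:FD = 1/3:2/3]
   → F = (8722/1517, 1124/1517)
3. E_x = -35/3  [GC ∥ EA ∩ CA ∥ GE]
4. E_y = 59/3  [GC ∥ EA ∩ CA ∥ GE]
   → E = (-35/3, 59/3)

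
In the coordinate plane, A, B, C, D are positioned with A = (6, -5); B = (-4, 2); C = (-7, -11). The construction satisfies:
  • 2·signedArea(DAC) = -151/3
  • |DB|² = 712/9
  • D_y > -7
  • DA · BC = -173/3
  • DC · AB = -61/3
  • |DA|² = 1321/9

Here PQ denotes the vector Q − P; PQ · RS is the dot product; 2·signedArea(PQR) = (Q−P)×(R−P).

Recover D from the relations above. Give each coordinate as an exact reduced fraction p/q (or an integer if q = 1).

D = (-6, -20/3)

1. D_x = -6  [DC · AB = -61/3 ∩ DA · BC = -173/3]
2. D_y = -20/3  [DC · AB = -61/3 ∩ DA · BC = -173/3]
   → D = (-6, -20/3)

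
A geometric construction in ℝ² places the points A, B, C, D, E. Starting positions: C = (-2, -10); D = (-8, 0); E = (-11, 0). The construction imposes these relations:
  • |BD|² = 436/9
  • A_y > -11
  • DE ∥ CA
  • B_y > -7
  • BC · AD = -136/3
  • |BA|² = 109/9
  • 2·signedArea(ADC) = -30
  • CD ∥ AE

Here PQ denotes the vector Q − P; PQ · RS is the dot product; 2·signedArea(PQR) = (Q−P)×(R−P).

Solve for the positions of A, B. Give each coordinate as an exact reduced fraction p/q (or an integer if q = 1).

A = (-5, -10)
B = (-6, -20/3)

1. A_x = -5  [CD ∥ AE ∩ DE ∥ CA]
2. A_y = -10  [CD ∥ AE ∩ DE ∥ CA]
   → A = (-5, -10)
3. B_x = -6  [line 3·x + -10·y + -146/3 = 0 ∩ |BA|² = 109/9]
4. B_y = -20/3  [line 3·x + -10·y + -146/3 = 0 ∩ |BA|² = 109/9]
   → B = (-6, -20/3)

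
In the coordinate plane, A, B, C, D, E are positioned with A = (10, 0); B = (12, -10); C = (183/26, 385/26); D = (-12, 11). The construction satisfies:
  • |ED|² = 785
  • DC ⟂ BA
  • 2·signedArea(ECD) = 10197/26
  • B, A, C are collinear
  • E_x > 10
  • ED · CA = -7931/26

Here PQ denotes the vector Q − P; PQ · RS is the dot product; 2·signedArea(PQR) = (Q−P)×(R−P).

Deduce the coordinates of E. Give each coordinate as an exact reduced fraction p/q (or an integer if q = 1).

E = (11, -5)

1. E_x = 11  [line -77/26·x + 385/26·y + 1386/13 = 0 ∩ |ED|² = 785]
2. E_y = -5  [line -77/26·x + 385/26·y + 1386/13 = 0 ∩ |ED|² = 785]
   → E = (11, -5)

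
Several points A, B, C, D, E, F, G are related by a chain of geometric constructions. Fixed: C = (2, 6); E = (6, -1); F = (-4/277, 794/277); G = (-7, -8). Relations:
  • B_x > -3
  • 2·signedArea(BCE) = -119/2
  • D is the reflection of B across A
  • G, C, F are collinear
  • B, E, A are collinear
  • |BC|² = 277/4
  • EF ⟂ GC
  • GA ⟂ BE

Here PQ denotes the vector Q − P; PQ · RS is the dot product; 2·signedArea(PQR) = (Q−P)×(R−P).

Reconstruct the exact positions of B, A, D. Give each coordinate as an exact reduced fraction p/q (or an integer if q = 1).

A = (-7, -1)
B = (-5/2, -1)
D = (-23/2, -1)

1. B_x = -5/2  [line 7·x + 4·y + 43/2 = 0 ∩ |BC|² = 277/4]
2. B_y = -1  [line 7·x + 4·y + 43/2 = 0 ∩ |BC|² = 277/4]
   → B = (-5/2, -1)
3. A_x = -7  [B, E, A are collinear ∩ GA ⟂ BE]
4. A_y = -1  [B, E, A are collinear ∩ GA ⟂ BE]
   → A = (-7, -1)
5. D_x = -23/2  [D is the reflection of B across A]
6. D_y = -1  [D is the reflection of B across A]
   → D = (-23/2, -1)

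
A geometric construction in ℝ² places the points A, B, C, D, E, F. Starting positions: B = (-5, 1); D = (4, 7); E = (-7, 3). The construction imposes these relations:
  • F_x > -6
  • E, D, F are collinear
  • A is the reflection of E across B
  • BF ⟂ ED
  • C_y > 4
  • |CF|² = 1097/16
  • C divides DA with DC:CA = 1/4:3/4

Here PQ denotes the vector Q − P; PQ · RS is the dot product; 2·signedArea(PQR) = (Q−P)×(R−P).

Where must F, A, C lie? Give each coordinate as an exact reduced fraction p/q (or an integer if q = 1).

A = (-3, -1)
C = (9/4, 5)
F = (-805/137, 467/137)

1. F_x = -805/137  [E, D, F are collinear ∩ BF ⟂ ED]
2. F_y = 467/137  [E, D, F are collinear ∩ BF ⟂ ED]
   → F = (-805/137, 467/137)
3. A_x = -3  [A is the reflection of E across B]
4. A_y = -1  [A is the reflection of E across B]
   → A = (-3, -1)
5. C_x = 9/4  [C divides DA with DC:CA = 1/4:3/4]
6. C_y = 5  [C divides DA with DC:CA = 1/4:3/4]
   → C = (9/4, 5)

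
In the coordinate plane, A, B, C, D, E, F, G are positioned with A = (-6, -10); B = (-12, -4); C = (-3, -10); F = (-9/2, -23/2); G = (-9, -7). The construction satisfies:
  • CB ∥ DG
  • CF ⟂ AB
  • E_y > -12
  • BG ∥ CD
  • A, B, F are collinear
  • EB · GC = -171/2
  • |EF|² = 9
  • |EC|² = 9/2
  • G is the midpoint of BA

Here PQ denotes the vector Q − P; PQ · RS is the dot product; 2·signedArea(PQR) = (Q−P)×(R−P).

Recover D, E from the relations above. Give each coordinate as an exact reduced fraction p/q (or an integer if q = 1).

D = (0, -13)
E = (-3/2, -23/2)

1. D_x = 0  [CB ∥ DG ∩ BG ∥ CD]
2. D_y = -13  [CB ∥ DG ∩ BG ∥ CD]
   → D = (0, -13)
3. E_x = -3/2  [line -6·x + 3·y + 51/2 = 0 ∩ |EF|² = 9]
4. E_y = -23/2  [line -6·x + 3·y + 51/2 = 0 ∩ |EF|² = 9]
   → E = (-3/2, -23/2)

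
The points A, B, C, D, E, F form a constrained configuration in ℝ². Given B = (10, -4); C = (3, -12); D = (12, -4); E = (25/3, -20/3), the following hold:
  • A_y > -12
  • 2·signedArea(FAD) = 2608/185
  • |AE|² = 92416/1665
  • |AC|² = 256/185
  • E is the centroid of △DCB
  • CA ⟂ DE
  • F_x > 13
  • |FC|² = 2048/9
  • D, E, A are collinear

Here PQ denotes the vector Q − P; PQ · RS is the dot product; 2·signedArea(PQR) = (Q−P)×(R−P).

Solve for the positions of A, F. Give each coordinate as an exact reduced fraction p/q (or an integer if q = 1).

A = (427/185, -2044/185)
F = (41/3, -4/3)

1. A_x = 427/185  [D, E, A are collinear ∩ CA ⟂ DE]
2. A_y = -2044/185  [D, E, A are collinear ∩ CA ⟂ DE]
   → A = (427/185, -2044/185)
3. F_x = 41/3  [line -1304/185·x + 1793/185·y + 20212/185 = 0 ∩ |FC|² = 2048/9]
4. F_y = -4/3  [line -1304/185·x + 1793/185·y + 20212/185 = 0 ∩ |FC|² = 2048/9]
   → F = (41/3, -4/3)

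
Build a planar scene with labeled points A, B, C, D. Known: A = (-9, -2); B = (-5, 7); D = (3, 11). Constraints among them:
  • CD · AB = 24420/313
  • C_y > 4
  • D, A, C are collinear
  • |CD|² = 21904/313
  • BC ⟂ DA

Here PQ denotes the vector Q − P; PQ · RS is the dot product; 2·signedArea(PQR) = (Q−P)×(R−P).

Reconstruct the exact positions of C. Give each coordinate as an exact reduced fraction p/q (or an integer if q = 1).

C = (-837/313, 1519/313)

1. C_x = -837/313  [D, A, C are collinear ∩ BC ⟂ DA]
2. C_y = 1519/313  [D, A, C are collinear ∩ BC ⟂ DA]
   → C = (-837/313, 1519/313)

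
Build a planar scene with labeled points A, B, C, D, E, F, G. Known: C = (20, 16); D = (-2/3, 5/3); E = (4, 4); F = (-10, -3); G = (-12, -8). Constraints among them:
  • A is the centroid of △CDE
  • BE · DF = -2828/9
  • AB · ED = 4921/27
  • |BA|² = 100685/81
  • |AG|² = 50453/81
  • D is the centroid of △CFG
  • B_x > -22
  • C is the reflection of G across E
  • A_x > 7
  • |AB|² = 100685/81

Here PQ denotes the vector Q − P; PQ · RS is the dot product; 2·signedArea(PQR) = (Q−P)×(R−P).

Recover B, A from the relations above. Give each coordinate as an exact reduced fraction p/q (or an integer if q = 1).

A = (70/9, 65/9)
B = (-64/3, -38/3)

1. A_x = 70/9  [A is the centroid of △CDE]
2. A_y = 65/9  [A is the centroid of △CDE]
   → A = (70/9, 65/9)
3. B_x = -64/3  [line 28/3·x + 14/3·y + 2324/9 = 0 ∩ |BA|² = 100685/81]
4. B_y = -38/3  [line 28/3·x + 14/3·y + 2324/9 = 0 ∩ |BA|² = 100685/81]
   → B = (-64/3, -38/3)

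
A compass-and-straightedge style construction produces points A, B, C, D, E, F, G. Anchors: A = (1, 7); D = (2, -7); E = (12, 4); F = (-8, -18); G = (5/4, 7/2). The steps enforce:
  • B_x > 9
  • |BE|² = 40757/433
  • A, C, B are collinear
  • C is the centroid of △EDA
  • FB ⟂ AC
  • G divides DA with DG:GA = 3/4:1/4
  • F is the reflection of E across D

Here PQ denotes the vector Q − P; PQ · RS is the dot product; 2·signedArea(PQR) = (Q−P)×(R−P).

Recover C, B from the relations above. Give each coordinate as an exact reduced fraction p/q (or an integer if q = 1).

B = (4237/433, -2358/433)
C = (5, 4/3)

1. C_x = 5  [C is the centroid of △EDA]
2. C_y = 4/3  [C is the centroid of △EDA]
   → C = (5, 4/3)
3. B_x = 4237/433  [A, C, B are collinear ∩ FB ⟂ AC]
4. B_y = -2358/433  [A, C, B are collinear ∩ FB ⟂ AC]
   → B = (4237/433, -2358/433)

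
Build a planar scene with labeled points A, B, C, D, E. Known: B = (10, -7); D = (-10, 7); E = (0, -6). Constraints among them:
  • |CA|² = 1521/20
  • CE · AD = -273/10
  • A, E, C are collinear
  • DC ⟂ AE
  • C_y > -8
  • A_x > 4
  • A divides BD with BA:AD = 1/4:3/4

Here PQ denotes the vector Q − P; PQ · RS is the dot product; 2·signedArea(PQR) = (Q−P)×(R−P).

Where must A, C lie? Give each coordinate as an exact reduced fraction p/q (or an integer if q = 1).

A = (5, -7/2)
C = (-14/5, -37/5)

1. A_x = 5  [A divides BD with BA:AD = 1/4:3/4]
2. A_y = -7/2  [A divides BD with BA:AD = 1/4:3/4]
   → A = (5, -7/2)
3. C_x = -14/5  [A, E, C are collinear ∩ DC ⟂ AE]
4. C_y = -37/5  [A, E, C are collinear ∩ DC ⟂ AE]
   → C = (-14/5, -37/5)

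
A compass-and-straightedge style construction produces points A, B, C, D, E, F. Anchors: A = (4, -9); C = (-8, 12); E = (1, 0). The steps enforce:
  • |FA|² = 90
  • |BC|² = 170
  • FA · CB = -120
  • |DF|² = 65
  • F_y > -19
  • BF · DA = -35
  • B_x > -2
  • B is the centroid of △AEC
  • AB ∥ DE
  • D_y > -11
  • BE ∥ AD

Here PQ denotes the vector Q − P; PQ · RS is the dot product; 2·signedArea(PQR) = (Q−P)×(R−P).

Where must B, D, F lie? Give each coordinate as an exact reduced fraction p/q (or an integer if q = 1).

1. B_x = -1  [B is the centroid of △AEC]
2. B_y = 1  [B is the centroid of △AEC]
   → B = (-1, 1)
3. D_x = 6  [AB ∥ DE ∩ BE ∥ AD]
4. D_y = -10  [AB ∥ DE ∩ BE ∥ AD]
   → D = (6, -10)
5. F_x = 7  [FA · CB = -120 ∩ BF · DA = -35]
6. F_y = -18  [FA · CB = -120 ∩ BF · DA = -35]
   → F = (7, -18)

B = (-1, 1)
D = (6, -10)
F = (7, -18)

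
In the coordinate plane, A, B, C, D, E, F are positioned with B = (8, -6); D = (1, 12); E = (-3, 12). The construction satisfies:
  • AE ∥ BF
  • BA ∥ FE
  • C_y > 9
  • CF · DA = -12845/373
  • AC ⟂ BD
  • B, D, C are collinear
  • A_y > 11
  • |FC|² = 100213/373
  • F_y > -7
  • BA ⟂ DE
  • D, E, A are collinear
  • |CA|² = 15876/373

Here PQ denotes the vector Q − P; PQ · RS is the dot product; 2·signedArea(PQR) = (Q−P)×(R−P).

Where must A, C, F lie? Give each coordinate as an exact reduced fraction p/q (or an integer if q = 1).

A = (8, 12)
C = (716/373, 3594/373)
F = (-3, -6)

1. A_x = 8  [D, E, A are collinear ∩ BA ⟂ DE]
2. A_y = 12  [D, E, A are collinear ∩ BA ⟂ DE]
   → A = (8, 12)
3. C_x = 716/373  [B, D, C are collinear ∩ AC ⟂ BD]
4. C_y = 3594/373  [B, D, C are collinear ∩ AC ⟂ BD]
   → C = (716/373, 3594/373)
5. F_x = -3  [BA ∥ FE ∩ AE ∥ BF]
6. F_y = -6  [BA ∥ FE ∩ AE ∥ BF]
   → F = (-3, -6)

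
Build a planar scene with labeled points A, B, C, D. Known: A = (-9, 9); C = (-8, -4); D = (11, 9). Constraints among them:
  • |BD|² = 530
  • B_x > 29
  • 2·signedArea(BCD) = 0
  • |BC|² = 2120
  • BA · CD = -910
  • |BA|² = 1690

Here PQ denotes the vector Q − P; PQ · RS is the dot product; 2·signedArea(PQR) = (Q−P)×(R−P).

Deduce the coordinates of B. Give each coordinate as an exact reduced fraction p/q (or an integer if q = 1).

1. B_x = 30  [2·signedArea(BCD) = 0 ∩ BA · CD = -910]
2. B_y = 22  [2·signedArea(BCD) = 0 ∩ BA · CD = -910]
   → B = (30, 22)

B = (30, 22)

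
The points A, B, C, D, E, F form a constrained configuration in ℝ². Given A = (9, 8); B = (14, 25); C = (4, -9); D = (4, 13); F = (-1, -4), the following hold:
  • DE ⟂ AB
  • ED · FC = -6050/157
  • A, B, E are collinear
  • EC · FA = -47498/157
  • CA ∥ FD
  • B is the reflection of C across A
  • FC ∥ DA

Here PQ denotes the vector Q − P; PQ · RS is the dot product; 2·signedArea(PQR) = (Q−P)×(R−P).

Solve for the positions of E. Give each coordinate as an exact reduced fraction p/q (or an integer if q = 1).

1. E_x = 1563/157  [A, B, E are collinear ∩ DE ⟂ AB]
2. E_y = 1766/157  [A, B, E are collinear ∩ DE ⟂ AB]
   → E = (1563/157, 1766/157)

E = (1563/157, 1766/157)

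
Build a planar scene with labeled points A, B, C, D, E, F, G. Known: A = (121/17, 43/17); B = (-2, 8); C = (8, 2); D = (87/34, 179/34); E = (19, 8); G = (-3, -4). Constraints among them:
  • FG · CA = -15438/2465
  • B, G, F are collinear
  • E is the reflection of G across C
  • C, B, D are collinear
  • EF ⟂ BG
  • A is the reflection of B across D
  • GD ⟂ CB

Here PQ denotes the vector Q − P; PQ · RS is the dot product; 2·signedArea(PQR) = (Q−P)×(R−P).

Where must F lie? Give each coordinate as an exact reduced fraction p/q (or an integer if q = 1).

F = (-269/145, 1412/145)

1. F_x = -269/145  [B, G, F are collinear ∩ EF ⟂ BG]
2. F_y = 1412/145  [B, G, F are collinear ∩ EF ⟂ BG]
   → F = (-269/145, 1412/145)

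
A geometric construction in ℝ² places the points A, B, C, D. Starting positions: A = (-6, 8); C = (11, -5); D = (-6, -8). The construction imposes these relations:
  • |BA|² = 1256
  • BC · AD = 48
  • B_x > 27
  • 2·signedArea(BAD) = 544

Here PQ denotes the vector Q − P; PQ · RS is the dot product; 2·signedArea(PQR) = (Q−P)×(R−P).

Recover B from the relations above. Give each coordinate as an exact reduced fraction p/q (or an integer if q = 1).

1. B_x = 28  [2·signedArea(BAD) = 544 ∩ BC · AD = 48]
2. B_y = -2  [2·signedArea(BAD) = 544 ∩ BC · AD = 48]
   → B = (28, -2)

B = (28, -2)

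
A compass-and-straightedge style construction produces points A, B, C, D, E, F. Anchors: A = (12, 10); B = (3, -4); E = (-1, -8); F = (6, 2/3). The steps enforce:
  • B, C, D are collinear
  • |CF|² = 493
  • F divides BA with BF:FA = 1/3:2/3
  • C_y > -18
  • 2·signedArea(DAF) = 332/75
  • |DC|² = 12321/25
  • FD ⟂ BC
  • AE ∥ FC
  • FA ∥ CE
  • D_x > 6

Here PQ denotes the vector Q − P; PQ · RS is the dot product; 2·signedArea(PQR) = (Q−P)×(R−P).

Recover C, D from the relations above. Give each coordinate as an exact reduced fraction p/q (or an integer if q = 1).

1. C_x = -7  [FA ∥ CE ∩ AE ∥ FC]
2. C_y = -52/3  [FA ∥ CE ∩ AE ∥ FC]
   → C = (-7, -52/3)
3. D_x = 158/25  [B, C, D are collinear ∩ FD ⟂ BC]
4. D_y = 32/75  [B, C, D are collinear ∩ FD ⟂ BC]
   → D = (158/25, 32/75)

C = (-7, -52/3)
D = (158/25, 32/75)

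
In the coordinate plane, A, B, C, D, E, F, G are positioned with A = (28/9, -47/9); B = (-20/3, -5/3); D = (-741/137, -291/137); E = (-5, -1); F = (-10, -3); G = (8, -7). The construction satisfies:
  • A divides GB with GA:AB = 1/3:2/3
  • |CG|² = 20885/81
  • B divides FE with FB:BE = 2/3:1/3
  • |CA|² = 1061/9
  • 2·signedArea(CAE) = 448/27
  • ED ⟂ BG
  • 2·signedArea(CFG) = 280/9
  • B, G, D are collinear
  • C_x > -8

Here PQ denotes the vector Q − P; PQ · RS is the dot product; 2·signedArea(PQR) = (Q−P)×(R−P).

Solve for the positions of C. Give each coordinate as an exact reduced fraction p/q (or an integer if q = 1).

C = (-65/9, -17/9)

1. C_x = -65/9  [2·signedArea(CFG) = 280/9 ∩ 2·signedArea(CAE) = 448/27]
2. C_y = -17/9  [2·signedArea(CFG) = 280/9 ∩ 2·signedArea(CAE) = 448/27]
   → C = (-65/9, -17/9)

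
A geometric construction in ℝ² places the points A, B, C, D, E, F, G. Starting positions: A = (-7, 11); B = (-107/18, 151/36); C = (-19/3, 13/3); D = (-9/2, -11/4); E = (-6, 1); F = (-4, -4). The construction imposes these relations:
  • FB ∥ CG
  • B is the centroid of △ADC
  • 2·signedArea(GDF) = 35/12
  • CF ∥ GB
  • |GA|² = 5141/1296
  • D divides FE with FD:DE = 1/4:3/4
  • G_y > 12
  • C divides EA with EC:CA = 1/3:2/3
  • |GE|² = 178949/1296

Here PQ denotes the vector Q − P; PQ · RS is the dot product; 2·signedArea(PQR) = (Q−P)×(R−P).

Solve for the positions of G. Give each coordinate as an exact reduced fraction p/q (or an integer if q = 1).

1. G_x = -149/18  [CF ∥ GB ∩ FB ∥ CG]
2. G_y = 451/36  [CF ∥ GB ∩ FB ∥ CG]
   → G = (-149/18, 451/36)

G = (-149/18, 451/36)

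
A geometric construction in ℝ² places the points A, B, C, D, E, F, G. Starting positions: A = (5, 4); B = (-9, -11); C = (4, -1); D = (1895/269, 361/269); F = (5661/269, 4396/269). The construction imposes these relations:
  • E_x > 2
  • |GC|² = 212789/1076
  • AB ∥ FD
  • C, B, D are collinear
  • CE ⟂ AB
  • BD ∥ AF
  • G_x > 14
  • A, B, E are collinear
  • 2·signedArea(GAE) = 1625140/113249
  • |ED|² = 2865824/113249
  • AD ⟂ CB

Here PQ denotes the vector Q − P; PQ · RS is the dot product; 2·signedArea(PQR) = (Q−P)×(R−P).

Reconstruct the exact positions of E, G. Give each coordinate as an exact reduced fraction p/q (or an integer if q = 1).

E = (859/421, 349/421)
G = (3778/269, 4757/538)

1. E_x = 859/421  [A, B, E are collinear ∩ CE ⟂ AB]
2. E_y = 349/421  [A, B, E are collinear ∩ CE ⟂ AB]
   → E = (859/421, 349/421)
3. G_x = 3778/269  [line 1335/421·x + -1246/421·y + -2080019/113249 = 0 ∩ |GC|² = 212789/1076]
4. G_y = 4757/538  [line 1335/421·x + -1246/421·y + -2080019/113249 = 0 ∩ |GC|² = 212789/1076]
   → G = (3778/269, 4757/538)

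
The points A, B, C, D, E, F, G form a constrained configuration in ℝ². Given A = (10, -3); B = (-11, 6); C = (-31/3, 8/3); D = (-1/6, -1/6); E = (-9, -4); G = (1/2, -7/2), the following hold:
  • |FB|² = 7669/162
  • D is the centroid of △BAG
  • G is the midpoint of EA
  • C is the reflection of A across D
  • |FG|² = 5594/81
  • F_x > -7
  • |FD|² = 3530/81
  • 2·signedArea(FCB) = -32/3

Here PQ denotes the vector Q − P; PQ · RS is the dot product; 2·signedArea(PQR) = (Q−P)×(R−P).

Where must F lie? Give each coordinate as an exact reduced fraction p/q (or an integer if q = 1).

F = (-121/18, 11/18)

1. F_x = -121/18  [line -10/3·x + -2/3·y + -22 = 0 ∩ |FB|² = 7669/162]
2. F_y = 11/18  [line -10/3·x + -2/3·y + -22 = 0 ∩ |FB|² = 7669/162]
   → F = (-121/18, 11/18)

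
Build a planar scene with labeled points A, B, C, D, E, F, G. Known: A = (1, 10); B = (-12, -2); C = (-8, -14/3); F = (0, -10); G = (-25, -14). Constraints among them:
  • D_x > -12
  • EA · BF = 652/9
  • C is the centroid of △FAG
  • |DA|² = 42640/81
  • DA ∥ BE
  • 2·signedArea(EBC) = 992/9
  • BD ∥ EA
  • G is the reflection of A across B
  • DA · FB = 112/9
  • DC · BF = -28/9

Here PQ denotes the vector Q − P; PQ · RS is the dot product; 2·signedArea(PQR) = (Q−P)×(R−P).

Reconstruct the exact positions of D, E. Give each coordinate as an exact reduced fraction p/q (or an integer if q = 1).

D = (-11, -86/9)
E = (0, 158/9)

1. E_x = 0  [2·signedArea(EBC) = 992/9 ∩ EA · BF = 652/9]
2. E_y = 158/9  [2·signedArea(EBC) = 992/9 ∩ EA · BF = 652/9]
   → E = (0, 158/9)
3. D_x = -11  [DC · BF = -28/9 ∩ BD ∥ EA]
4. D_y = -86/9  [DC · BF = -28/9 ∩ BD ∥ EA]
   → D = (-11, -86/9)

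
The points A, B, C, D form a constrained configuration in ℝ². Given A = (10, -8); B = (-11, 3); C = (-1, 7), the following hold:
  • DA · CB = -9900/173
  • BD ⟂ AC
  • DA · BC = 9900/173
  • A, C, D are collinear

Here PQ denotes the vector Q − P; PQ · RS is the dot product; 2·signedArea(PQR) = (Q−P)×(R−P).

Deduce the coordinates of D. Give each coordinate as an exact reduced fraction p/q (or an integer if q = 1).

D = (-448/173, 1586/173)

1. D_x = -448/173  [A, C, D are collinear ∩ BD ⟂ AC]
2. D_y = 1586/173  [A, C, D are collinear ∩ BD ⟂ AC]
   → D = (-448/173, 1586/173)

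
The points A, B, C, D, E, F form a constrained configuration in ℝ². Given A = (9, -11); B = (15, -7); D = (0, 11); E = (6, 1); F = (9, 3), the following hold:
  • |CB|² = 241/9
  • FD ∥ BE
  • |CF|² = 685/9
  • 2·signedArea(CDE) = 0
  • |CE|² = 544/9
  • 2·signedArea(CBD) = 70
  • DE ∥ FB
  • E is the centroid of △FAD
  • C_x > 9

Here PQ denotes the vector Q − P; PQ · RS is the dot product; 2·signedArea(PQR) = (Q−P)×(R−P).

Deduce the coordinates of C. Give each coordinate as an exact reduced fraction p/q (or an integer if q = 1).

1. C_x = 10  [2·signedArea(CDE) = 0 ∩ 2·signedArea(CBD) = 70]
2. C_y = -17/3  [2·signedArea(CDE) = 0 ∩ 2·signedArea(CBD) = 70]
   → C = (10, -17/3)

C = (10, -17/3)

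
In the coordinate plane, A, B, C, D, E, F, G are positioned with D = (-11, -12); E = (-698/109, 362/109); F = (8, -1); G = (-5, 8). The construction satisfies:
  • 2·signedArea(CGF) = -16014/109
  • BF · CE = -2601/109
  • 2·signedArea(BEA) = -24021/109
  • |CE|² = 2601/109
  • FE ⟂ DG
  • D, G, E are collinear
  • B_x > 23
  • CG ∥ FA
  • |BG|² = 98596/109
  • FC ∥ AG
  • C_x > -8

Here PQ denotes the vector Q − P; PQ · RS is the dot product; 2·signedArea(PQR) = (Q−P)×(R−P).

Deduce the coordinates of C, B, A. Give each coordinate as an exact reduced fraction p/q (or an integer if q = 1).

1. C_x = -851/109  [line 9·x + 13·y + 9583/109 = 0 ∩ |CE|² = 2601/109]
2. C_y = -148/109  [line 9·x + 13·y + 9583/109 = 0 ∩ |CE|² = 2601/109]
   → C = (-851/109, -148/109)
3. B_x = 2595/109  [line -153/109·x + -510/109·y + 3315/109 = 0 ∩ |BG|² = 98596/109]
4. B_y = -70/109  [line -153/109·x + -510/109·y + 3315/109 = 0 ∩ |BG|² = 98596/109]
   → B = (2595/109, -70/109)
5. A_x = 1178/109  [FC ∥ AG ∩ CG ∥ FA]
6. A_y = 911/109  [FC ∥ AG ∩ CG ∥ FA]
   → A = (1178/109, 911/109)

A = (1178/109, 911/109)
B = (2595/109, -70/109)
C = (-851/109, -148/109)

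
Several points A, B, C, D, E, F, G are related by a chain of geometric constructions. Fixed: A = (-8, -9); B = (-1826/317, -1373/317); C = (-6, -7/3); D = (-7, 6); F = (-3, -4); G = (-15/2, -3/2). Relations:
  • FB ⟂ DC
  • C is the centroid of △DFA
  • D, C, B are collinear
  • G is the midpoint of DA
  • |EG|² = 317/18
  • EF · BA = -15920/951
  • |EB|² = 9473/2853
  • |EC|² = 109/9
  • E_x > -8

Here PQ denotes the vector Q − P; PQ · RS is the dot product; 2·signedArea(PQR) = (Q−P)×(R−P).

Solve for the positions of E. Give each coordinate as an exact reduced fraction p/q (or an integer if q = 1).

E = (-7, -17/3)

1. E_x = -7  [line 710/317·x + 1480/317·y + 40070/951 = 0 ∩ |EG|² = 317/18]
2. E_y = -17/3  [line 710/317·x + 1480/317·y + 40070/951 = 0 ∩ |EG|² = 317/18]
   → E = (-7, -17/3)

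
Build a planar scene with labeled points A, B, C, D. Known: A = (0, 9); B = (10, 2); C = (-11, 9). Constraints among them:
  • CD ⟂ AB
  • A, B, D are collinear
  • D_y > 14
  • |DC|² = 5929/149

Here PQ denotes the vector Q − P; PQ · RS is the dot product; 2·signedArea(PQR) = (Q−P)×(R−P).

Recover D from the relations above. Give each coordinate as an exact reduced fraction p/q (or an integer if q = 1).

D = (-1100/149, 2111/149)

1. D_x = -1100/149  [A, B, D are collinear ∩ CD ⟂ AB]
2. D_y = 2111/149  [A, B, D are collinear ∩ CD ⟂ AB]
   → D = (-1100/149, 2111/149)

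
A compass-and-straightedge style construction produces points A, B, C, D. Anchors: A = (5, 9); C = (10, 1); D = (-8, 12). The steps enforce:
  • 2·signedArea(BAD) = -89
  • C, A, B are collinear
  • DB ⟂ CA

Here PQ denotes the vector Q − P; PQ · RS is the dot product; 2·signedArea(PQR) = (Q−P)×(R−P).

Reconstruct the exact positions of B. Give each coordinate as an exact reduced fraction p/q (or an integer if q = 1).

B = (0, 17)

1. B_x = 0  [C, A, B are collinear ∩ DB ⟂ CA]
2. B_y = 17  [C, A, B are collinear ∩ DB ⟂ CA]
   → B = (0, 17)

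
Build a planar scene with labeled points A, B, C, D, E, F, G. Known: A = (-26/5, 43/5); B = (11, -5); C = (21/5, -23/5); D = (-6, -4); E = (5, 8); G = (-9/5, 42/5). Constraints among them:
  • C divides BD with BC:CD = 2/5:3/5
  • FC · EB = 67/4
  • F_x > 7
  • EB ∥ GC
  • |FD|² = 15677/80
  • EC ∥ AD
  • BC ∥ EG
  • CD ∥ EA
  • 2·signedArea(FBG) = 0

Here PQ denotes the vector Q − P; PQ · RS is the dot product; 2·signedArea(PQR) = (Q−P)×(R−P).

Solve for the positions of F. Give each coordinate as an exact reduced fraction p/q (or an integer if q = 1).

1. F_x = 39/5  [2·signedArea(FBG) = 0 ∩ FC · EB = 67/4]
2. F_y = -33/20  [2·signedArea(FBG) = 0 ∩ FC · EB = 67/4]
   → F = (39/5, -33/20)

F = (39/5, -33/20)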